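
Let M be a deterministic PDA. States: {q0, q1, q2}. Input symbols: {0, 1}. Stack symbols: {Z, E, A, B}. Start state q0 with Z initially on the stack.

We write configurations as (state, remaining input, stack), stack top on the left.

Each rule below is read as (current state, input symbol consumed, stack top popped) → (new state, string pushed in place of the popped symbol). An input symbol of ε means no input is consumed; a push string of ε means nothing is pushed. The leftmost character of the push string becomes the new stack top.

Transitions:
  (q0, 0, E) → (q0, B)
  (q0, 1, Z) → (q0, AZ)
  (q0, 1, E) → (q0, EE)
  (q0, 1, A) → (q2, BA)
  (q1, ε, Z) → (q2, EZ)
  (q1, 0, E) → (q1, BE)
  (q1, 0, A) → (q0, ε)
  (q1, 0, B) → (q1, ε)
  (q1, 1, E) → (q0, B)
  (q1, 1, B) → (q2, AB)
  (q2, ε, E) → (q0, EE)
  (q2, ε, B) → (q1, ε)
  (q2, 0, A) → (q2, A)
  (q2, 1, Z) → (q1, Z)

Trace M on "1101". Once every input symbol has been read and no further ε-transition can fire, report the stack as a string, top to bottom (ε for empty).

(q0, 1101, Z)
  read 1, top Z: go to q0, push AZ → (q0, 101, AZ)
  read 1, top A: go to q2, push BA → (q2, 01, BAZ)
  ε-move, top B: go to q1, push ε → (q1, 01, AZ)
  read 0, top A: go to q0, push ε → (q0, 1, Z)
  read 1, top Z: go to q0, push AZ → (q0, ε, AZ)
All input consumed in state q0 with stack AZ.

AZ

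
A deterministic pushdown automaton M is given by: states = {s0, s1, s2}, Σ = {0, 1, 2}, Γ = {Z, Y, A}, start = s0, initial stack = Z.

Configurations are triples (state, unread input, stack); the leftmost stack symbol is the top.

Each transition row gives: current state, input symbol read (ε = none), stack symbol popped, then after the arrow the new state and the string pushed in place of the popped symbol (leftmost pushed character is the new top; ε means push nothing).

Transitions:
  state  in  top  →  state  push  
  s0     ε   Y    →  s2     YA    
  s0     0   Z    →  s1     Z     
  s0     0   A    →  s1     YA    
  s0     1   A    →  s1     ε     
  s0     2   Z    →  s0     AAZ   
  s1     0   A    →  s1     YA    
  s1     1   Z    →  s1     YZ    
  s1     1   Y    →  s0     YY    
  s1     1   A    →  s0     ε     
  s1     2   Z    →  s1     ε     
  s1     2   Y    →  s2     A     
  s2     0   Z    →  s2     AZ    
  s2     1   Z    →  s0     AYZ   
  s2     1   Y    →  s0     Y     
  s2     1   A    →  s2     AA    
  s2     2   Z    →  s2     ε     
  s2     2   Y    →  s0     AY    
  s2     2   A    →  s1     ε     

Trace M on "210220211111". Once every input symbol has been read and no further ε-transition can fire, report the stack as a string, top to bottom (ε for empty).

AAAAAAAZ

(s0, 210220211111, Z)
  read 2, top Z: go to s0, push AAZ → (s0, 10220211111, AAZ)
  read 1, top A: go to s1, push ε → (s1, 0220211111, AZ)
  read 0, top A: go to s1, push YA → (s1, 220211111, YAZ)
  read 2, top Y: go to s2, push A → (s2, 20211111, AAZ)
  read 2, top A: go to s1, push ε → (s1, 0211111, AZ)
  read 0, top A: go to s1, push YA → (s1, 211111, YAZ)
  read 2, top Y: go to s2, push A → (s2, 11111, AAZ)
  read 1, top A: go to s2, push AA → (s2, 1111, AAAZ)
  read 1, top A: go to s2, push AA → (s2, 111, AAAAZ)
  read 1, top A: go to s2, push AA → (s2, 11, AAAAAZ)
  read 1, top A: go to s2, push AA → (s2, 1, AAAAAAZ)
  read 1, top A: go to s2, push AA → (s2, ε, AAAAAAAZ)
All input consumed in state s2 with stack AAAAAAAZ.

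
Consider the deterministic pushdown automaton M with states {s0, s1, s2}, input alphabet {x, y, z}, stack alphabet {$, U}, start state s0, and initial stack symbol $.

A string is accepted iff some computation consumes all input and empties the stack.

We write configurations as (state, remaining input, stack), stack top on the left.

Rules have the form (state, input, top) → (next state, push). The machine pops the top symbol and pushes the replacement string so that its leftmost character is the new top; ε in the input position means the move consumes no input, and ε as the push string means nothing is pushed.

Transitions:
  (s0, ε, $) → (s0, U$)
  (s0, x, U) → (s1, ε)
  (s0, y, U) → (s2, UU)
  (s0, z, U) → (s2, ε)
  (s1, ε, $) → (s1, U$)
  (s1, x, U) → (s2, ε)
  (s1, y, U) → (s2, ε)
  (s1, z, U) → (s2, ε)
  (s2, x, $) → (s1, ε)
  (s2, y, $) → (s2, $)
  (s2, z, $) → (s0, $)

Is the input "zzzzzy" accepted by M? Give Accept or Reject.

(s0, zzzzzy, $)
  ε-move, top $: go to s0, push U$ → (s0, zzzzzy, U$)
  read z, top U: go to s2, push ε → (s2, zzzzy, $)
  read z, top $: go to s0, push $ → (s0, zzzy, $)
  ε-move, top $: go to s0, push U$ → (s0, zzzy, U$)
  read z, top U: go to s2, push ε → (s2, zzy, $)
  read z, top $: go to s0, push $ → (s0, zy, $)
  ε-move, top $: go to s0, push U$ → (s0, zy, U$)
  read z, top U: go to s2, push ε → (s2, y, $)
  read y, top $: go to s2, push $ → (s2, ε, $)
All input consumed; stack is $, not empty, and no further ε-move applies.

Reject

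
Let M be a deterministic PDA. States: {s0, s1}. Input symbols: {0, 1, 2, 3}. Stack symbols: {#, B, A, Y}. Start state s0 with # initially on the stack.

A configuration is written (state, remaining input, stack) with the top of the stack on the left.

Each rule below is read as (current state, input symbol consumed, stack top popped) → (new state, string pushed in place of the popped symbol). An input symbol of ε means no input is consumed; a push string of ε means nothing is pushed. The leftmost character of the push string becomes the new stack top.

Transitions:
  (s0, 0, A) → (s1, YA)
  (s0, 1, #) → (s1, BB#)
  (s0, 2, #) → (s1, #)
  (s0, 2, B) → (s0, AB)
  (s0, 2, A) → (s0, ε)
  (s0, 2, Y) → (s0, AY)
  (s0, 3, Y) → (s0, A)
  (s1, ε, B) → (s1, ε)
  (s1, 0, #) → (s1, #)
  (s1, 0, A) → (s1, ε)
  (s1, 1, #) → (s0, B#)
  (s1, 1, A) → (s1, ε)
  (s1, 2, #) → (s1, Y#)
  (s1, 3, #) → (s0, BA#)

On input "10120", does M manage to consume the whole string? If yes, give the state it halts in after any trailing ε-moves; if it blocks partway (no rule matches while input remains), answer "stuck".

s1

(s0, 10120, #)
  read 1, top #: go to s1, push BB# → (s1, 0120, BB#)
  ε-move, top B: go to s1, push ε → (s1, 0120, B#)
  ε-move, top B: go to s1, push ε → (s1, 0120, #)
  read 0, top #: go to s1, push # → (s1, 120, #)
  read 1, top #: go to s0, push B# → (s0, 20, B#)
  read 2, top B: go to s0, push AB → (s0, 0, AB#)
  read 0, top A: go to s1, push YA → (s1, ε, YAB#)
All input consumed; M is in state s1.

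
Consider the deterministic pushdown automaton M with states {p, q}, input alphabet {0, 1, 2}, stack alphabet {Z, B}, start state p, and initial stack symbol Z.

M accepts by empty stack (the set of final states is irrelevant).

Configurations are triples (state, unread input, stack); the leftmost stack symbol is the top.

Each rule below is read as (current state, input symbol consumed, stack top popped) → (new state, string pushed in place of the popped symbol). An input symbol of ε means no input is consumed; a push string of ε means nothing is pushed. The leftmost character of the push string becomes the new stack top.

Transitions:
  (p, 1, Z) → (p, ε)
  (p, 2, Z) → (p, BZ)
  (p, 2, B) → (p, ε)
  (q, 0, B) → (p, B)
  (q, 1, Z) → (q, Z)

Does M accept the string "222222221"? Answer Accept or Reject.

(p, 222222221, Z)
  read 2, top Z: go to p, push BZ → (p, 22222221, BZ)
  read 2, top B: go to p, push ε → (p, 2222221, Z)
  read 2, top Z: go to p, push BZ → (p, 222221, BZ)
  read 2, top B: go to p, push ε → (p, 22221, Z)
  read 2, top Z: go to p, push BZ → (p, 2221, BZ)
  read 2, top B: go to p, push ε → (p, 221, Z)
  read 2, top Z: go to p, push BZ → (p, 21, BZ)
  read 2, top B: go to p, push ε → (p, 1, Z)
  read 1, top Z: go to p, push ε → (p, ε, ε)
All input consumed and the stack is empty.

Accept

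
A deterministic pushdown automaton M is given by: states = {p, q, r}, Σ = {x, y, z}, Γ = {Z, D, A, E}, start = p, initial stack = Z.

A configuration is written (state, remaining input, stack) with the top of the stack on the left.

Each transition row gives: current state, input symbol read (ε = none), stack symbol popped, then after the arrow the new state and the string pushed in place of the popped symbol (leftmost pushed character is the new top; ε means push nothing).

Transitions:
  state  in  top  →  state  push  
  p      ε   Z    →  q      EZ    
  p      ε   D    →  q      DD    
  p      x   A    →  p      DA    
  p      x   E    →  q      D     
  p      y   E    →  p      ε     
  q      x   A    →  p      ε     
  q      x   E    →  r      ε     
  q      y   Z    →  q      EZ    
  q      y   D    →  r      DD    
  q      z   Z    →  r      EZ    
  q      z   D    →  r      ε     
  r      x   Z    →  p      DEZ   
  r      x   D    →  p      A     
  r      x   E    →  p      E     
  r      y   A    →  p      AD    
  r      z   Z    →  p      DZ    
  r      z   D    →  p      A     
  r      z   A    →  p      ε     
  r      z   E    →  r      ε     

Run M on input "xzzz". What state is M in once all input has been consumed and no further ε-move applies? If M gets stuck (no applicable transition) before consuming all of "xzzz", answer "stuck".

p

(p, xzzz, Z) ⊢ (q, xzzz, EZ) ⊢ (r, zzz, Z) ⊢ (p, zz, DZ) ⊢ (q, zz, DDZ) ⊢ (r, z, DZ) ⊢ (p, ε, AZ)
All input consumed; M is in state p.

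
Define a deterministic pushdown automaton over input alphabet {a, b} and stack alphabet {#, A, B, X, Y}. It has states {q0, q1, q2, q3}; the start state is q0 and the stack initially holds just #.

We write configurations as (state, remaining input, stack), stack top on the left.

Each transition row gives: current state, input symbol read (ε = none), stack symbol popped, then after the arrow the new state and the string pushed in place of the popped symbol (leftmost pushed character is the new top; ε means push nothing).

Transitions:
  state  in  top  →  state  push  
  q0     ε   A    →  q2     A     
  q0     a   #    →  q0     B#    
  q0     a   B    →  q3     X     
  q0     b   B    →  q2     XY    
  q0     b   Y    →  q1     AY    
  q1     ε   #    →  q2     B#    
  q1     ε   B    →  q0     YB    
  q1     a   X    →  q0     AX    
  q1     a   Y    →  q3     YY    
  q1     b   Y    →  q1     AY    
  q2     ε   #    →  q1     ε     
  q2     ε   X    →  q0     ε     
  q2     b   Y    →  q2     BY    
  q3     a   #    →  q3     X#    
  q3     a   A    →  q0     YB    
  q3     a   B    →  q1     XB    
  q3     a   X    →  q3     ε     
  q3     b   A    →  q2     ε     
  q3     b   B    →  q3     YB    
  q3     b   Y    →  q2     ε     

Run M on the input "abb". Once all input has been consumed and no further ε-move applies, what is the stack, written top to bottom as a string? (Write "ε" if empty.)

(q0, abb, #)
  read a, top #: go to q0, push B# → (q0, bb, B#)
  read b, top B: go to q2, push XY → (q2, b, XY#)
  ε-move, top X: go to q0, push ε → (q0, b, Y#)
  read b, top Y: go to q1, push AY → (q1, ε, AY#)
All input consumed in state q1 with stack AY#.

AY#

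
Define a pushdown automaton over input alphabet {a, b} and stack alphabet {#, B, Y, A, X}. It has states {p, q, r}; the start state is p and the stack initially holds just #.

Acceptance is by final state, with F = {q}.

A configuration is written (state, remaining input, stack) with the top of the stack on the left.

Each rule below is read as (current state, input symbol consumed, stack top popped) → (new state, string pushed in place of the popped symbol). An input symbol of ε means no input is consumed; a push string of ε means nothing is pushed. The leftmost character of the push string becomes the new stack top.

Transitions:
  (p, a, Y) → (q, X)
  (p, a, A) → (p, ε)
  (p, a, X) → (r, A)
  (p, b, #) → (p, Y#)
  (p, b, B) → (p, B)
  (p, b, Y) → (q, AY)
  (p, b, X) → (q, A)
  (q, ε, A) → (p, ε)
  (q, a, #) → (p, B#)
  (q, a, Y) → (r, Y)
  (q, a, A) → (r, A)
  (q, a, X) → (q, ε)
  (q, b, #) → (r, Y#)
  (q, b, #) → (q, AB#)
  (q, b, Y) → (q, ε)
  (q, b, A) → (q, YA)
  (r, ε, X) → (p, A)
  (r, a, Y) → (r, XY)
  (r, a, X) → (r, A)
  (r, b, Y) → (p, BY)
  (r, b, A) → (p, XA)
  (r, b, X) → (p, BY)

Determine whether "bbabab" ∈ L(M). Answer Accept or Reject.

Reject

No computation consumes all input and reaches a final state.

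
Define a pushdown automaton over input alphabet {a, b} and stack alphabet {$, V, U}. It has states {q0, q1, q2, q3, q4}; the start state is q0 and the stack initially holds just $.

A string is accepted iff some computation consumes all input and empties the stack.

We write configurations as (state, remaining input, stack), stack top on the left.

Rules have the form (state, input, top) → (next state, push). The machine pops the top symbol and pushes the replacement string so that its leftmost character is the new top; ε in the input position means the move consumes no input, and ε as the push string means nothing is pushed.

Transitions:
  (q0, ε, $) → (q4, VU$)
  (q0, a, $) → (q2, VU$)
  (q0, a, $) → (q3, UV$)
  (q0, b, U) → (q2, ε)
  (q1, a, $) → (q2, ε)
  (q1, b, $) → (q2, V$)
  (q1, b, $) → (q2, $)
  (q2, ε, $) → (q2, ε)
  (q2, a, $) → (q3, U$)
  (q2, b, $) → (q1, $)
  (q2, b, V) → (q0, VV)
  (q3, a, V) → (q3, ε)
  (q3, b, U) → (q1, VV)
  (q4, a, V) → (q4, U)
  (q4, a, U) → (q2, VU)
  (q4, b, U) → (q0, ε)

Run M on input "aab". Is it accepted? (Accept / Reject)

No computation consumes all input and empties the stack.

Reject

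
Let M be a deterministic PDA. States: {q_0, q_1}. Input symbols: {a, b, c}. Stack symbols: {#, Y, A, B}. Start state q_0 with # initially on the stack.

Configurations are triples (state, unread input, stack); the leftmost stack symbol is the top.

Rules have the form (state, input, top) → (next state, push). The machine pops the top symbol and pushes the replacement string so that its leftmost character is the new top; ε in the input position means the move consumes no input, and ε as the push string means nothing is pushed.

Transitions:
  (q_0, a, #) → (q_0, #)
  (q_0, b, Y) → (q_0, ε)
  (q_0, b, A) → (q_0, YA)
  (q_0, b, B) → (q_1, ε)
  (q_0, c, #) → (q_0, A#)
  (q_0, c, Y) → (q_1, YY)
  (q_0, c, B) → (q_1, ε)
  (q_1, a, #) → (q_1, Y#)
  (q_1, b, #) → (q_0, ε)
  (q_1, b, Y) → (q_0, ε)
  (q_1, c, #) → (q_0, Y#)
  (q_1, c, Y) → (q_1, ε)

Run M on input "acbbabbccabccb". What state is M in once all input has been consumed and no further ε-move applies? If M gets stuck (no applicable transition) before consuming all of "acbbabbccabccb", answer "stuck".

(q_0, acbbabbccabccb, #)
  read a, top #: go to q_0, push # → (q_0, cbbabbccabccb, #)
  read c, top #: go to q_0, push A# → (q_0, bbabbccabccb, A#)
  read b, top A: go to q_0, push YA → (q_0, babbccabccb, YA#)
  read b, top Y: go to q_0, push ε → (q_0, abbccabccb, A#)
No transition for (q_0, a, top A); M blocks with input abbccabccb remaining.

stuck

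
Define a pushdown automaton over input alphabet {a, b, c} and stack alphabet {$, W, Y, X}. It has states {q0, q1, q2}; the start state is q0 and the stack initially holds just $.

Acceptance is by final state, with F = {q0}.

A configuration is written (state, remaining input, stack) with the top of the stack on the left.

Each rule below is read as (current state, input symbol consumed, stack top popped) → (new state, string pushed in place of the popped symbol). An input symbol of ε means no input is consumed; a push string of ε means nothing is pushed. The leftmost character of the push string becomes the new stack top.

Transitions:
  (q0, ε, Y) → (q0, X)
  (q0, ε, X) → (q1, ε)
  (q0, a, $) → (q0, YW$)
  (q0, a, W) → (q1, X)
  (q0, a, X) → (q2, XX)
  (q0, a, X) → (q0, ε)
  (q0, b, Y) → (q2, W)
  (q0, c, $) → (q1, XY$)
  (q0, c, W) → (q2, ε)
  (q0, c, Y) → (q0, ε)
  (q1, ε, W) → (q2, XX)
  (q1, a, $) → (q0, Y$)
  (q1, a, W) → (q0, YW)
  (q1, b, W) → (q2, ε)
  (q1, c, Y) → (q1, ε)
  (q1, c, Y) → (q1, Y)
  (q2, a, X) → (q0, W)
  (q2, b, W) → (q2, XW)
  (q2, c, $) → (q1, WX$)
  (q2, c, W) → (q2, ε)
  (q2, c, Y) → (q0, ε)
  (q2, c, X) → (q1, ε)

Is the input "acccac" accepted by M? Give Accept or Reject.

One accepting computation: (q0, acccac, $) ⊢ (q0, cccac, YW$) ⊢ (q0, ccac, W$) ⊢ (q2, cac, $) ⊢ (q1, ac, WX$) ⊢ (q0, c, YWX$) ⊢ (q0, ε, WX$)
All input consumed and state q0 ∈ F.

Accept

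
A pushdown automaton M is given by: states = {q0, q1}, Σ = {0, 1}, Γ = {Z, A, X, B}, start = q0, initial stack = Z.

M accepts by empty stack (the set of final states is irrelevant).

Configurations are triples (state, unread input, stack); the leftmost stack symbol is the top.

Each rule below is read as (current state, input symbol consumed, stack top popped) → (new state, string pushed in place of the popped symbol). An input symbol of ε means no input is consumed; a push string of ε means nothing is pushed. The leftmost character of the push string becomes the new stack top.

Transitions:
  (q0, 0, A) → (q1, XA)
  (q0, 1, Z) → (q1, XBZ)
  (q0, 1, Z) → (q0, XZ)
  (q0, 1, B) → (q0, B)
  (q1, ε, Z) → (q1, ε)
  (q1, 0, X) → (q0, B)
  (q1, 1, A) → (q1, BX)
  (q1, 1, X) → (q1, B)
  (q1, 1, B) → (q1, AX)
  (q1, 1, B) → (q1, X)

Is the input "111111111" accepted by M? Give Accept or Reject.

No computation consumes all input and empties the stack.

Reject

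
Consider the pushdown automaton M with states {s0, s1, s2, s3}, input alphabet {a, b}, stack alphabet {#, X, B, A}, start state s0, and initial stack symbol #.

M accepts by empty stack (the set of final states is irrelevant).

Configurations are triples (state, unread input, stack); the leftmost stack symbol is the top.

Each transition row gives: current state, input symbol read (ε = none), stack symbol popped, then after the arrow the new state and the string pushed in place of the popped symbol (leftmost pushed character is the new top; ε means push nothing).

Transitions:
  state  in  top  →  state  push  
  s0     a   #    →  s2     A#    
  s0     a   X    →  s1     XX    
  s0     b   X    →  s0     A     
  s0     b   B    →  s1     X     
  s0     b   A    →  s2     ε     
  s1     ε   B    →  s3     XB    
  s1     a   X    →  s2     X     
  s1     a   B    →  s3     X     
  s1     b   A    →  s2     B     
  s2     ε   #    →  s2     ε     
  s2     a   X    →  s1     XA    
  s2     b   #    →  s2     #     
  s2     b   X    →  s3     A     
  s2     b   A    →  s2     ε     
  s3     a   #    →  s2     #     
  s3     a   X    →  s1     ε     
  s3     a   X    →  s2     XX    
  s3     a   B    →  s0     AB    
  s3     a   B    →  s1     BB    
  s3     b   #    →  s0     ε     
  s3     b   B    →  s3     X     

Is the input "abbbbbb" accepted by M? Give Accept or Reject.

Accept

One accepting computation: (s0, abbbbbb, #) ⊢ (s2, bbbbbb, A#) ⊢ (s2, bbbbb, #) ⊢ (s2, bbbb, #) ⊢ (s2, bbb, #) ⊢ (s2, bb, #) ⊢ (s2, b, #) ⊢ (s2, ε, #) ⊢ (s2, ε, ε)
All input consumed and the stack is empty.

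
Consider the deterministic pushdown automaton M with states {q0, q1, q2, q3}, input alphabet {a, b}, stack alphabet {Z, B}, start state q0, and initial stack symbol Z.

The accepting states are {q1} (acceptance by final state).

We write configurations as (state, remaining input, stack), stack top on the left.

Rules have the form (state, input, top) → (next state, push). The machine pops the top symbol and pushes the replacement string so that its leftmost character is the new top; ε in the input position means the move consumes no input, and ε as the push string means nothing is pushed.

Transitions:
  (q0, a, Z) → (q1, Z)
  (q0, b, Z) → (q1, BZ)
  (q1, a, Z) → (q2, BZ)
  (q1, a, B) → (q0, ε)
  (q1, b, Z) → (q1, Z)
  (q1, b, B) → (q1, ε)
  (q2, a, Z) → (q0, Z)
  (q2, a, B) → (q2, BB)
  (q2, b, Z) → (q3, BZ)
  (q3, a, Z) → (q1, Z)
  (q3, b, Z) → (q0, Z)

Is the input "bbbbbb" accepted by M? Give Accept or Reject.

Accept

(q0, bbbbbb, Z)
  read b, top Z: go to q1, push BZ → (q1, bbbbb, BZ)
  read b, top B: go to q1, push ε → (q1, bbbb, Z)
  read b, top Z: go to q1, push Z → (q1, bbb, Z)
  read b, top Z: go to q1, push Z → (q1, bb, Z)
  read b, top Z: go to q1, push Z → (q1, b, Z)
  read b, top Z: go to q1, push Z → (q1, ε, Z)
All input consumed; state q1 ∈ F.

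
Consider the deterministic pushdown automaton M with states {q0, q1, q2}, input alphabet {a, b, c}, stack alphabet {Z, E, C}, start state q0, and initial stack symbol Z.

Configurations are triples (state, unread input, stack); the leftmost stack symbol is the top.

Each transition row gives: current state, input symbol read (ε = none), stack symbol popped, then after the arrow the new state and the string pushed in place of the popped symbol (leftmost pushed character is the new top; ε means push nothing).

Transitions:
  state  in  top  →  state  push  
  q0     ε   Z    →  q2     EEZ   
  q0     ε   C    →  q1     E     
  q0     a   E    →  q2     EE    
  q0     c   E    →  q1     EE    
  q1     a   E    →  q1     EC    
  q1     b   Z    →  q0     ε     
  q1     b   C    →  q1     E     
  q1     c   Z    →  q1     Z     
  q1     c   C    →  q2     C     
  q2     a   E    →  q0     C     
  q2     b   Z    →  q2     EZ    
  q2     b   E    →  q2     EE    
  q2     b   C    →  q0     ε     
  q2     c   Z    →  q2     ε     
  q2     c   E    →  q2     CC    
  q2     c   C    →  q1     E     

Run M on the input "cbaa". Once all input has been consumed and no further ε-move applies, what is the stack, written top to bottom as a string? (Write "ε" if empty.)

ECCEZ

(q0, cbaa, Z) ⊢ (q2, cbaa, EEZ) ⊢ (q2, baa, CCEZ) ⊢ (q0, aa, CEZ) ⊢ (q1, aa, EEZ) ⊢ (q1, a, ECEZ) ⊢ (q1, ε, ECCEZ)
All input consumed in state q1 with stack ECCEZ.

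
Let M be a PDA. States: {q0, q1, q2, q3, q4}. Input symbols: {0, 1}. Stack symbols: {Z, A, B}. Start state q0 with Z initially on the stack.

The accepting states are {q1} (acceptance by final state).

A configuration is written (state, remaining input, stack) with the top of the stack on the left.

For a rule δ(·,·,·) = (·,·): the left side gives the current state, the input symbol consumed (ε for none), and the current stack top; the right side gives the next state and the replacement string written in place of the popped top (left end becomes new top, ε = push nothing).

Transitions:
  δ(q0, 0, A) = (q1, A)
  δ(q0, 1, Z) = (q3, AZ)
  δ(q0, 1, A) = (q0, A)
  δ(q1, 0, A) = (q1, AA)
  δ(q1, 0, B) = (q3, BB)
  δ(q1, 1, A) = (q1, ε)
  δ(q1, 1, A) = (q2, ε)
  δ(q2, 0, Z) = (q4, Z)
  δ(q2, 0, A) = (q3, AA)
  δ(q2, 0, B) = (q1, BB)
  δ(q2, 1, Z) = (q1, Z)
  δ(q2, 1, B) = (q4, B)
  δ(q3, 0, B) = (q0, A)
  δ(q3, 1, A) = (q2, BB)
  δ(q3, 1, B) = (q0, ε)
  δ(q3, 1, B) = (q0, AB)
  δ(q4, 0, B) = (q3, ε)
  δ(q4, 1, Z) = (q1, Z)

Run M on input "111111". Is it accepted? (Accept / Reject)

No computation consumes all input and reaches a final state.

Reject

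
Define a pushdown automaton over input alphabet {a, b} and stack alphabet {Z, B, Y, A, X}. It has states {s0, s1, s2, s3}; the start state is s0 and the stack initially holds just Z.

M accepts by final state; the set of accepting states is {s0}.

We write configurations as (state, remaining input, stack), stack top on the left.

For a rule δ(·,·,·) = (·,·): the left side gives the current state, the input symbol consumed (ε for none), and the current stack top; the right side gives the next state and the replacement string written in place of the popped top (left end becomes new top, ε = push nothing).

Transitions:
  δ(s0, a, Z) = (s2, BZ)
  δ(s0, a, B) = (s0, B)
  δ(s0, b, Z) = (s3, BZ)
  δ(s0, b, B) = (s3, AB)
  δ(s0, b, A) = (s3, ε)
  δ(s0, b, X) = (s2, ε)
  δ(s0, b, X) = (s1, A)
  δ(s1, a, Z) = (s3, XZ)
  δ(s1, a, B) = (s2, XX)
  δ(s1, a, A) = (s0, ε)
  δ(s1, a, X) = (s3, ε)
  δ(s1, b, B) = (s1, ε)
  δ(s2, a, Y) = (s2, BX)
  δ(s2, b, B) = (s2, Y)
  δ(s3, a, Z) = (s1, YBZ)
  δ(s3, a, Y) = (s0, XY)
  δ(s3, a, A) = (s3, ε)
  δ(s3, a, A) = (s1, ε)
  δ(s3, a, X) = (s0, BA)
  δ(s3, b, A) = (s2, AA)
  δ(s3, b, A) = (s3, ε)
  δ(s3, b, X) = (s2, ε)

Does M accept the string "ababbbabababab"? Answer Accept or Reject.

No computation consumes all input and reaches a final state.

Reject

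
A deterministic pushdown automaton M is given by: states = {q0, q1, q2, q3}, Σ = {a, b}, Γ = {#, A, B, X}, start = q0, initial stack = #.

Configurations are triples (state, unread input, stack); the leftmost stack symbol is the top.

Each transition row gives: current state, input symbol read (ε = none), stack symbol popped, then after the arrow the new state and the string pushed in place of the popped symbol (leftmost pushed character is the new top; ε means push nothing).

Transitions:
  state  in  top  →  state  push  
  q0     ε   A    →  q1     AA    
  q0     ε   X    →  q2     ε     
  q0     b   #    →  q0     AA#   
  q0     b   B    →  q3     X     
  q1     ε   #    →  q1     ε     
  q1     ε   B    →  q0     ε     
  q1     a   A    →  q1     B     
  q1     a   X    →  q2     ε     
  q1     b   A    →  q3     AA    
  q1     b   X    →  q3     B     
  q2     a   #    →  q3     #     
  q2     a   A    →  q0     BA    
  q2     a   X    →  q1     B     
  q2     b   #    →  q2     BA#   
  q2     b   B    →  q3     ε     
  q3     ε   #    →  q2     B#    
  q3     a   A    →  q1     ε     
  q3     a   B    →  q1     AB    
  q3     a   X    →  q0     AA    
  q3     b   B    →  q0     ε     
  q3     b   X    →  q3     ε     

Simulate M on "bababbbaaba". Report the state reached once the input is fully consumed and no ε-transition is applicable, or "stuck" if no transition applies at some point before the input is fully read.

(q0, bababbbaaba, #)
  read b, top #: go to q0, push AA# → (q0, ababbbaaba, AA#)
  ε-move, top A: go to q1, push AA → (q1, ababbbaaba, AAA#)
  read a, top A: go to q1, push B → (q1, babbbaaba, BAA#)
  ε-move, top B: go to q0, push ε → (q0, babbbaaba, AA#)
  ε-move, top A: go to q1, push AA → (q1, babbbaaba, AAA#)
  read b, top A: go to q3, push AA → (q3, abbbaaba, AAAA#)
  read a, top A: go to q1, push ε → (q1, bbbaaba, AAA#)
  read b, top A: go to q3, push AA → (q3, bbaaba, AAAA#)
No transition for (q3, b, top A); M blocks with input bbaaba remaining.

stuck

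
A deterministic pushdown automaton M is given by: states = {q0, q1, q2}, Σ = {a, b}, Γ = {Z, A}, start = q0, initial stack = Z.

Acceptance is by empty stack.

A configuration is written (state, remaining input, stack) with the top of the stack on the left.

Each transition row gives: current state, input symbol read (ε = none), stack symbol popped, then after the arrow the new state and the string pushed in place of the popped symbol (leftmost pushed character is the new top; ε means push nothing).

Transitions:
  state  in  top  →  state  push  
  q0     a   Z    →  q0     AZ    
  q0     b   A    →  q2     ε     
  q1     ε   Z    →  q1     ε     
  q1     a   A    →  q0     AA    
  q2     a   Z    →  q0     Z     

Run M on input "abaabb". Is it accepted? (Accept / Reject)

(q0, abaabb, Z)
  read a, top Z: go to q0, push AZ → (q0, baabb, AZ)
  read b, top A: go to q2, push ε → (q2, aabb, Z)
  read a, top Z: go to q0, push Z → (q0, abb, Z)
  read a, top Z: go to q0, push AZ → (q0, bb, AZ)
  read b, top A: go to q2, push ε → (q2, b, Z)
No transition applies at (q2, b, Z); input not fully consumed.

Reject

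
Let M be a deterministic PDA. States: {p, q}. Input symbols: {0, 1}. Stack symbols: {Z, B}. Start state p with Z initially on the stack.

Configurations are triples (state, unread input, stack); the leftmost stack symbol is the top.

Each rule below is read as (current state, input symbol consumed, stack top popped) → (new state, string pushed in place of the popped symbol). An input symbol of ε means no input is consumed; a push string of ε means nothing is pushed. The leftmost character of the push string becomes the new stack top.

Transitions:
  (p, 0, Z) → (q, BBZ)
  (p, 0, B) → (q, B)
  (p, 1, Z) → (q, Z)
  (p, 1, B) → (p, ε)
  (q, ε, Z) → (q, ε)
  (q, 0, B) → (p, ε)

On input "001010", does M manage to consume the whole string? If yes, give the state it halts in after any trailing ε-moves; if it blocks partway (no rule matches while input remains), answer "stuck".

(p, 001010, Z) ⊢ (q, 01010, BBZ) ⊢ (p, 1010, BZ) ⊢ (p, 010, Z) ⊢ (q, 10, BBZ)
No transition for (q, 1, top B); M blocks with input 10 remaining.

stuck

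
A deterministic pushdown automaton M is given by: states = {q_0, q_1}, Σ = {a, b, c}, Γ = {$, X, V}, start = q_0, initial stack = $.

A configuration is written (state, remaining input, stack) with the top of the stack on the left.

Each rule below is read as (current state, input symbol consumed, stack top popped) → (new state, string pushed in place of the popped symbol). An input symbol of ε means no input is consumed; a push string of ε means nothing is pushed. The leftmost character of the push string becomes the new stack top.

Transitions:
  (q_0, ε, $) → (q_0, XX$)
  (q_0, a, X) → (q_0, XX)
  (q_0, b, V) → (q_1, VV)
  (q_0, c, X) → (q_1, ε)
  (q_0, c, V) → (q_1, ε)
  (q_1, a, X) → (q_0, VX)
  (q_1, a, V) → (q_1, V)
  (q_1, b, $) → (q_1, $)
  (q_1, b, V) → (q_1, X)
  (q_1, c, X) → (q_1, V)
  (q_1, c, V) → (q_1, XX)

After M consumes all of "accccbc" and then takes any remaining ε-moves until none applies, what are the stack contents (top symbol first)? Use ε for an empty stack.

(q_0, accccbc, $)
  ε-move, top $: go to q_0, push XX$ → (q_0, accccbc, XX$)
  read a, top X: go to q_0, push XX → (q_0, ccccbc, XXX$)
  read c, top X: go to q_1, push ε → (q_1, cccbc, XX$)
  read c, top X: go to q_1, push V → (q_1, ccbc, VX$)
  read c, top V: go to q_1, push XX → (q_1, cbc, XXX$)
  read c, top X: go to q_1, push V → (q_1, bc, VXX$)
  read b, top V: go to q_1, push X → (q_1, c, XXX$)
  read c, top X: go to q_1, push V → (q_1, ε, VXX$)
All input consumed in state q_1 with stack VXX$.

VXX$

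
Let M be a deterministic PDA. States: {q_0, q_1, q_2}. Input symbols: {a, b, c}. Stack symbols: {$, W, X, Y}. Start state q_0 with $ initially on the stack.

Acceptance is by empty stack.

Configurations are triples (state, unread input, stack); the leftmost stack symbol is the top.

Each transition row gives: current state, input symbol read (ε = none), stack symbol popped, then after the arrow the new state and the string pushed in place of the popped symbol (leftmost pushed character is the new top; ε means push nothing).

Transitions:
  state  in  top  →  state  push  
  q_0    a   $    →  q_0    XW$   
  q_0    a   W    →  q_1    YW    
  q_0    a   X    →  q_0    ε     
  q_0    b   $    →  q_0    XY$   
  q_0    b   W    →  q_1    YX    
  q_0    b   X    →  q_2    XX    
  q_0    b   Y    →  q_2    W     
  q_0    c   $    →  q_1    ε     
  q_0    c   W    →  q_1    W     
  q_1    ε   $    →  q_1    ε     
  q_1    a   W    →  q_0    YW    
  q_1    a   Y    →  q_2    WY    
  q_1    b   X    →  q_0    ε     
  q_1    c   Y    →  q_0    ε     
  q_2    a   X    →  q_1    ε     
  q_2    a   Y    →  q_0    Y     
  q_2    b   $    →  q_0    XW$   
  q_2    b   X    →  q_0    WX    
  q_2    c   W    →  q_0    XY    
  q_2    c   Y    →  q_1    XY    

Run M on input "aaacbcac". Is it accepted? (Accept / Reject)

(q_0, aaacbcac, $)
  read a, top $: go to q_0, push XW$ → (q_0, aacbcac, XW$)
  read a, top X: go to q_0, push ε → (q_0, acbcac, W$)
  read a, top W: go to q_1, push YW → (q_1, cbcac, YW$)
  read c, top Y: go to q_0, push ε → (q_0, bcac, W$)
  read b, top W: go to q_1, push YX → (q_1, cac, YX$)
  read c, top Y: go to q_0, push ε → (q_0, ac, X$)
  read a, top X: go to q_0, push ε → (q_0, c, $)
  read c, top $: go to q_1, push ε → (q_1, ε, ε)
All input consumed and the stack is empty.

Accept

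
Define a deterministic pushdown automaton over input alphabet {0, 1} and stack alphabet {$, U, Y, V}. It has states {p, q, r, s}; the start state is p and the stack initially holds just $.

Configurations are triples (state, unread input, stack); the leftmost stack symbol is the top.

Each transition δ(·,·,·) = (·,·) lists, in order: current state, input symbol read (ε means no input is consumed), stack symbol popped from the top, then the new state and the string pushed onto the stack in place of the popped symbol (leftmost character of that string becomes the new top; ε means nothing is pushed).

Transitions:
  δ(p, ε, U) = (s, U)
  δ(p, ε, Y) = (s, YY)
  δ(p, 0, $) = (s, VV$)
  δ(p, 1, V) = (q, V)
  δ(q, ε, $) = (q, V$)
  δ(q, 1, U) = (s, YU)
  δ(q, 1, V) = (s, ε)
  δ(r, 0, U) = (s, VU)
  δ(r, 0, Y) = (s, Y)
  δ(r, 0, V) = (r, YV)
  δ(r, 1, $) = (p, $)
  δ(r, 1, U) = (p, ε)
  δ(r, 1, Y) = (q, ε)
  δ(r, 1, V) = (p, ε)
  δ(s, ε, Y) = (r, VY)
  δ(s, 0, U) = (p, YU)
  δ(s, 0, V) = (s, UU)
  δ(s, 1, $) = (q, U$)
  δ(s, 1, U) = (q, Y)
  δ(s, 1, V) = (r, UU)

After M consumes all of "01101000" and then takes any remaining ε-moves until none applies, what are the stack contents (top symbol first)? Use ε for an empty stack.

(p, 01101000, $)
  read 0, top $: go to s, push VV$ → (s, 1101000, VV$)
  read 1, top V: go to r, push UU → (r, 101000, UUV$)
  read 1, top U: go to p, push ε → (p, 01000, UV$)
  ε-move, top U: go to s, push U → (s, 01000, UV$)
  read 0, top U: go to p, push YU → (p, 1000, YUV$)
  ε-move, top Y: go to s, push YY → (s, 1000, YYUV$)
  ε-move, top Y: go to r, push VY → (r, 1000, VYYUV$)
  read 1, top V: go to p, push ε → (p, 000, YYUV$)
  ε-move, top Y: go to s, push YY → (s, 000, YYYUV$)
  ε-move, top Y: go to r, push VY → (r, 000, VYYYUV$)
  read 0, top V: go to r, push YV → (r, 00, YVYYYUV$)
  read 0, top Y: go to s, push Y → (s, 0, YVYYYUV$)
  ε-move, top Y: go to r, push VY → (r, 0, VYVYYYUV$)
  read 0, top V: go to r, push YV → (r, ε, YVYVYYYUV$)
All input consumed in state r with stack YVYVYYYUV$.

YVYVYYYUV$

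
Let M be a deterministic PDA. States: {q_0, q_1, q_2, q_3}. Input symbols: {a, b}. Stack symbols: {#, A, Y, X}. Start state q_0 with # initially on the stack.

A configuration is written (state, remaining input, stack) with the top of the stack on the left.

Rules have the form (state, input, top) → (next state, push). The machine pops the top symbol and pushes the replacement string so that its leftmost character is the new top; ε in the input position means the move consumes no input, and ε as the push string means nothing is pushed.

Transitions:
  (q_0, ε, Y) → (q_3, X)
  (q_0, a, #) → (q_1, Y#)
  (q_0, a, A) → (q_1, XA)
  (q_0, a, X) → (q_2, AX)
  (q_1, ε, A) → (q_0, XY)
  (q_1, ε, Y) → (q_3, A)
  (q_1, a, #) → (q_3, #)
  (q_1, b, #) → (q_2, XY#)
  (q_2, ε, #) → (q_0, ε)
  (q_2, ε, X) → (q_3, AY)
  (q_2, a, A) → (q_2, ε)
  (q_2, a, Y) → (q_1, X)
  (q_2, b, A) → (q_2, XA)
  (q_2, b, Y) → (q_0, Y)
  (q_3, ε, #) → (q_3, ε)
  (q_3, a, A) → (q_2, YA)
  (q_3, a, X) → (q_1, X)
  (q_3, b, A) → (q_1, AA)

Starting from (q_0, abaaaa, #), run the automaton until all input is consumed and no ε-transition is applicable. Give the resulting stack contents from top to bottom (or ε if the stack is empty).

XAYYA#

(q_0, abaaaa, #) ⊢ (q_1, baaaa, Y#) ⊢ (q_3, baaaa, A#) ⊢ (q_1, aaaa, AA#) ⊢ (q_0, aaaa, XYA#) ⊢ (q_2, aaa, AXYA#) ⊢ (q_2, aa, XYA#) ⊢ (q_3, aa, AYYA#) ⊢ (q_2, a, YAYYA#) ⊢ (q_1, ε, XAYYA#)
All input consumed in state q_1 with stack XAYYA#.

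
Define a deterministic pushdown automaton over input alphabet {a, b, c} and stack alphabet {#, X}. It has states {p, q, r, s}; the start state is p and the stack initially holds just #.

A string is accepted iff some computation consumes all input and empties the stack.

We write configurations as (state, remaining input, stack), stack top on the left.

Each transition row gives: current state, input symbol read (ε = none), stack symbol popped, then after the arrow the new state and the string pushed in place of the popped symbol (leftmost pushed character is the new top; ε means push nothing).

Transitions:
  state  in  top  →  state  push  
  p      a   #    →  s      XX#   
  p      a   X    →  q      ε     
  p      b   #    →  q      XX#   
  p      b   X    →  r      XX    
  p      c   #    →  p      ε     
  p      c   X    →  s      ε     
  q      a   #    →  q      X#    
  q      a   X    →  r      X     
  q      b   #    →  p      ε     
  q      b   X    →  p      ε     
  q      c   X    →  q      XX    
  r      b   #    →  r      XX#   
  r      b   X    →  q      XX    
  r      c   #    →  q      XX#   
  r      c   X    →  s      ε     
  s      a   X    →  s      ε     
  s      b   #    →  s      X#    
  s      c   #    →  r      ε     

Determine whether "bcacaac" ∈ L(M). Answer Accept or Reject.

Accept

(p, bcacaac, #)
  read b, top #: go to q, push XX# → (q, cacaac, XX#)
  read c, top X: go to q, push XX → (q, acaac, XXX#)
  read a, top X: go to r, push X → (r, caac, XXX#)
  read c, top X: go to s, push ε → (s, aac, XX#)
  read a, top X: go to s, push ε → (s, ac, X#)
  read a, top X: go to s, push ε → (s, c, #)
  read c, top #: go to r, push ε → (r, ε, ε)
All input consumed and the stack is empty.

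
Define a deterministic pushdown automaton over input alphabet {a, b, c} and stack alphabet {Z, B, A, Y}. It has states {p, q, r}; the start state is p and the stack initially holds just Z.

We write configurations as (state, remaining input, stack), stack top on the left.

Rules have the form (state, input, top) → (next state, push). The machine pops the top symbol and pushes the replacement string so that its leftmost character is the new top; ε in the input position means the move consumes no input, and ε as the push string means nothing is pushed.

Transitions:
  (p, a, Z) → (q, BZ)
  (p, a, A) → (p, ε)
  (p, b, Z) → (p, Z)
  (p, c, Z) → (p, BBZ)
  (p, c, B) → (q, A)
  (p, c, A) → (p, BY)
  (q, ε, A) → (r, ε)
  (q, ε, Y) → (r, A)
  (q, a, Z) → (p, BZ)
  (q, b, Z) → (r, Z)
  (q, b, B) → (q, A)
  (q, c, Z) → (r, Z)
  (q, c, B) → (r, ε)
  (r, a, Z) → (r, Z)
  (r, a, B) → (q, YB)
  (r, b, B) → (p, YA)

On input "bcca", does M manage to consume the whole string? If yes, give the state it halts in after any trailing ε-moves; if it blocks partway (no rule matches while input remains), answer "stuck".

(p, bcca, Z)
  read b, top Z: go to p, push Z → (p, cca, Z)
  read c, top Z: go to p, push BBZ → (p, ca, BBZ)
  read c, top B: go to q, push A → (q, a, ABZ)
  ε-move, top A: go to r, push ε → (r, a, BZ)
  read a, top B: go to q, push YB → (q, ε, YBZ)
  ε-move, top Y: go to r, push A → (r, ε, ABZ)
All input consumed; M is in state r.

r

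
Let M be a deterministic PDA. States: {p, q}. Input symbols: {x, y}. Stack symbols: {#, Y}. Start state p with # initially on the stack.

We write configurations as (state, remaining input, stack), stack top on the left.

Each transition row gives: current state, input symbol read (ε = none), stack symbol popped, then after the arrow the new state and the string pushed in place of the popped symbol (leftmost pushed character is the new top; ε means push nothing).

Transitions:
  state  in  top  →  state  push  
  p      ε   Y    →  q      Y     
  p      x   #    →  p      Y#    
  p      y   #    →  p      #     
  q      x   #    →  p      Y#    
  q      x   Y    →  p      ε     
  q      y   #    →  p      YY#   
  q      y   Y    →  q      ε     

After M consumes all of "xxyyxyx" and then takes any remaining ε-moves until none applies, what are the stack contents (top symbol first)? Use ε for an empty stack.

Y#

(p, xxyyxyx, #) ⊢ (p, xyyxyx, Y#) ⊢ (q, xyyxyx, Y#) ⊢ (p, yyxyx, #) ⊢ (p, yxyx, #) ⊢ (p, xyx, #) ⊢ (p, yx, Y#) ⊢ (q, yx, Y#) ⊢ (q, x, #) ⊢ (p, ε, Y#) ⊢ (q, ε, Y#)
All input consumed in state q with stack Y#.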